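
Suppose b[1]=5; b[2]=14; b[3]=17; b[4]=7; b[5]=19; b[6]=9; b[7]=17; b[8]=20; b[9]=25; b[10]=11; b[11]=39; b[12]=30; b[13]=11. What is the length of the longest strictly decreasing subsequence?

3

Negate each value so 'decreasing' becomes 'increasing', then run patience tails on the negated sequence:
-5 → extends → [-5]
-14 → replaces -5 → [-14]
-17 → replaces -14 → [-17]
-7 → extends → [-17, -7]
-19 → replaces -17 → [-19, -7]
-9 → replaces -7 → [-19, -9]
-17 → replaces -9 → [-19, -17]
-20 → replaces -19 → [-20, -17]
-25 → replaces -20 → [-25, -17]
-11 → extends → [-25, -17, -11]
-39 → replaces -25 → [-39, -17, -11]
-30 → replaces -17 → [-39, -30, -11]
-11 → already a tail → [-39, -30, -11]
Three tails, so the longest strictly decreasing subsequence of the original has length 3.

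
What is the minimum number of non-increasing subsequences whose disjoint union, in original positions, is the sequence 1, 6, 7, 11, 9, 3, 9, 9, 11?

5

The minimum number of non-increasing subsequences covering a sequence equals the length of its longest strictly increasing subsequence.
LIS length is 5 (e.g. 1, 6, 7, 9, 11), so 5 piles are needed.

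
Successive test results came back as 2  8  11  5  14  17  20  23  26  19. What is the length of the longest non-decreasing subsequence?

Let dp[i] be the length of the longest such subsequence ending at index i:
i:      1  2  3  4  5  6  7  8  9 10
a[i]:   2  8 11  5 14 17 20 23 26 19
dp:     1  2  3  2  4  5  6  7  8  6
Maximum dp value is 8.

8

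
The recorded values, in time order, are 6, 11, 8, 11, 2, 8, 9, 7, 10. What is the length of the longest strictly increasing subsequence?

Track the smallest tail for each achievable length (strict):
6 → extends → [6]
11 → extends → [6, 11]
8 → replaces 11 → [6, 8]
11 → extends → [6, 8, 11]
2 → replaces 6 → [2, 8, 11]
8 → already a tail → [2, 8, 11]
9 → replaces 11 → [2, 8, 9]
7 → replaces 8 → [2, 7, 9]
10 → extends → [2, 7, 9, 10]
Four tails, so the longest strictly increasing subsequence has length 4 (e.g. 6, 8, 9, 10).

4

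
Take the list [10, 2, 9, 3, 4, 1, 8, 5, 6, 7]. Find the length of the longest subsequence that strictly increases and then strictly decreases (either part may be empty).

inc[i] = longest strictly increasing subsequence ending at i; dec[i] = longest strictly decreasing subsequence starting at i:
i:      1  2  3  4  5  6  7  8  9 10
a[i]:  10  2  9  3  4  1  8  5  6  7
inc:    1  1  2  2  3  1  4  4  5  6
dec:    4  2  3  2  2  1  2  1  1  1
Best peak at i=10 (value 7): inc=6, dec=1, length 6+1−1 = 6.

6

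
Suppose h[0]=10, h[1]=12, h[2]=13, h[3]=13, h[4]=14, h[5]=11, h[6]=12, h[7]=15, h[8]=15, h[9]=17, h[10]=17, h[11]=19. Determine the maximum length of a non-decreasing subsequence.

10

Track the smallest tail for each achievable length (allowing ties):
10 → extends → [10]
12 → extends → [10, 12]
13 → extends → [10, 12, 13]
13 → extends → [10, 12, 13, 13]
14 → extends → [10, 12, 13, 13, 14]
11 → replaces 12 → [10, 11, 13, 13, 14]
12 → replaces 13 → [10, 11, 12, 13, 14]
15 → extends → [10, 11, 12, 13, 14, 15]
15 → extends → [10, 11, 12, 13, 14, 15, 15]
17 → extends → [10, 11, 12, 13, 14, 15, 15, 17]
17 → extends → [10, 11, 12, 13, 14, 15, 15, 17, 17]
19 → extends → [10, 11, 12, 13, 14, 15, 15, 17, 17, 19]
Ten tails, so the longest non-decreasing subsequence has length 10 (e.g. 10, 12, 13, 13, 14, 15, 15, 17, 17, 19).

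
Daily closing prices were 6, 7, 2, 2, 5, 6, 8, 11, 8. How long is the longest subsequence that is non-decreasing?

6

Track the smallest tail for each achievable length (allowing ties):
6 → extends → [6]
7 → extends → [6, 7]
2 → replaces 6 → [2, 7]
2 → replaces 7 → [2, 2]
5 → extends → [2, 2, 5]
6 → extends → [2, 2, 5, 6]
8 → extends → [2, 2, 5, 6, 8]
11 → extends → [2, 2, 5, 6, 8, 11]
8 → replaces 11 → [2, 2, 5, 6, 8, 8]
Six tails, so the longest non-decreasing subsequence has length 6 (e.g. 2, 2, 5, 6, 8, 11).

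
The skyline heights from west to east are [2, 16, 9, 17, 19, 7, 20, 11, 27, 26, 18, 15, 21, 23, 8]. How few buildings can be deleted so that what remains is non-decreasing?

Fewest deletions = n − (longest non-decreasing subsequence).
i:      1  2  3  4  5  6  7  8  9 10 11 12 13 14 15
a[i]:   2 16  9 17 19  7 20 11 27 26 18 15 21 23  8
dp:     1  2  2  3  4  2  5  3  6  6  4  4  6  7  3
max dp = 7, so deletions = 15 − 7 = 8.

8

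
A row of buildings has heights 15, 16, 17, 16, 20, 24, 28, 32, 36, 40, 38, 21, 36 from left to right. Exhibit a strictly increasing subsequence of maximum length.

Patience tails give the LIS length; then backtrack through the dp parents:
15 → extends → [15]
16 → extends → [15, 16]
17 → extends → [15, 16, 17]
16 → already a tail → [15, 16, 17]
20 → extends → [15, 16, 17, 20]
24 → extends → [15, 16, 17, 20, 24]
28 → extends → [15, 16, 17, 20, 24, 28]
32 → extends → [15, 16, 17, 20, 24, 28, 32]
36 → extends → [15, 16, 17, 20, 24, 28, 32, 36]
40 → extends → [15, 16, 17, 20, 24, 28, 32, 36, 40]
38 → replaces 40 → [15, 16, 17, 20, 24, 28, 32, 36, 38]
21 → replaces 24 → [15, 16, 17, 20, 21, 28, 32, 36, 38]
36 → already a tail → [15, 16, 17, 20, 21, 28, 32, 36, 38]
Length 9; one witness is 15, 16, 17, 20, 24, 28, 32, 36, 40.

15, 16, 17, 20, 24, 28, 32, 36, 40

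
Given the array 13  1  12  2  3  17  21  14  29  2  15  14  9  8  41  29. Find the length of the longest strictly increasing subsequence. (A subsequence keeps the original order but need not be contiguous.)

Let dp[i] be the length of the longest such subsequence ending at index i:
i:      1  2  3  4  5  6  7  8  9 10 11 12 13 14 15 16
a[i]:  13  1 12  2  3 17 21 14 29  2 15 14  9  8 41 29
dp:     1  1  2  2  3  4  5  4  6  2  5  4  4  4  7  6
Maximum dp value is 7.

7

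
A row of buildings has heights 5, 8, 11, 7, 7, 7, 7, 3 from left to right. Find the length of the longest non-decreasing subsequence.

5

Let dp[i] be the length of the longest such subsequence ending at index i:
i:      1  2  3  4  5  6  7  8
a[i]:   5  8 11  7  7  7  7  3
dp:     1  2  3  2  3  4  5  1
Maximum dp value is 5.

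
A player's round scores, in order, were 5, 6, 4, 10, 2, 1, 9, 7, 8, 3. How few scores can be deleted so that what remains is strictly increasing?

6

Fewest deletions = n − (longest strictly increasing subsequence).
Patience tails:
5 → extends → [5]
6 → extends → [5, 6]
4 → replaces 5 → [4, 6]
10 → extends → [4, 6, 10]
2 → replaces 4 → [2, 6, 10]
1 → replaces 2 → [1, 6, 10]
9 → replaces 10 → [1, 6, 9]
7 → replaces 9 → [1, 6, 7]
8 → extends → [1, 6, 7, 8]
3 → replaces 6 → [1, 3, 7, 8]
Longest strictly increasing subsequence has length 4, so deletions = 10 − 4 = 6.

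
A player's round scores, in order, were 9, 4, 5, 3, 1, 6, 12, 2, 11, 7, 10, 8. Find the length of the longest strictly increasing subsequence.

Let dp[i] be the length of the longest such subsequence ending at index i:
i:      1  2  3  4  5  6  7  8  9 10 11 12
a[i]:   9  4  5  3  1  6 12  2 11  7 10  8
dp:     1  1  2  1  1  3  4  2  4  4  5  5
Maximum dp value is 5.

5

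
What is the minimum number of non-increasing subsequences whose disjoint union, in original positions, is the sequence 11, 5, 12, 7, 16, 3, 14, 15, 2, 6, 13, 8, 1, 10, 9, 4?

4

Place each on the leftmost legal pile:
11 → new pile 1 (tops now [11])
5 → pile 1 (tops now [5])
12 → new pile 2 (tops now [5, 12])
7 → pile 2 (tops now [5, 7])
16 → new pile 3 (tops now [5, 7, 16])
3 → pile 1 (tops now [3, 7, 16])
14 → pile 3 (tops now [3, 7, 14])
15 → new pile 4 (tops now [3, 7, 14, 15])
2 → pile 1 (tops now [2, 7, 14, 15])
6 → pile 2 (tops now [2, 6, 14, 15])
13 → pile 3 (tops now [2, 6, 13, 15])
8 → pile 3 (tops now [2, 6, 8, 15])
1 → pile 1 (tops now [1, 6, 8, 15])
10 → pile 4 (tops now [1, 6, 8, 10])
9 → pile 4 (tops now [1, 6, 8, 9])
4 → pile 2 (tops now [1, 4, 8, 9])
Four piles.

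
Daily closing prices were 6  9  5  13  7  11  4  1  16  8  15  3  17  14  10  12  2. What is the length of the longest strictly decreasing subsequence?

5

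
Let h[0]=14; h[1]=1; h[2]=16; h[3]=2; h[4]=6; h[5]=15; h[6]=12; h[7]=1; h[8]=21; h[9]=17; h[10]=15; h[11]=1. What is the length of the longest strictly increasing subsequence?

5

Let dp[i] be the length of the longest such subsequence ending at index i:
i:      0  1  2  3  4  5  6  7  8  9 10 11
h[i]:  14  1 16  2  6 15 12  1 21 17 15  1
dp:     1  1  2  2  3  4  4  1  5  5  5  1
Maximum dp value is 5.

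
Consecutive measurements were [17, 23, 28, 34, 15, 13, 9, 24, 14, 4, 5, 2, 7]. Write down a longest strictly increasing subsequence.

17, 23, 28, 34

Patience tails give the LIS length; then backtrack through the dp parents:
17 → extends → [17]
23 → extends → [17, 23]
28 → extends → [17, 23, 28]
34 → extends → [17, 23, 28, 34]
15 → replaces 17 → [15, 23, 28, 34]
13 → replaces 15 → [13, 23, 28, 34]
9 → replaces 13 → [9, 23, 28, 34]
24 → replaces 28 → [9, 23, 24, 34]
14 → replaces 23 → [9, 14, 24, 34]
4 → replaces 9 → [4, 14, 24, 34]
5 → replaces 14 → [4, 5, 24, 34]
2 → replaces 4 → [2, 5, 24, 34]
7 → replaces 24 → [2, 5, 7, 34]
Length 4; one witness is 17, 23, 28, 34.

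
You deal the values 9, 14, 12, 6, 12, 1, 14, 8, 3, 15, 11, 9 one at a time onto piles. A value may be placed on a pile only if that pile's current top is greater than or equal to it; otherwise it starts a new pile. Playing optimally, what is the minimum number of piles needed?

The minimum number of non-increasing subsequences covering a sequence equals the length of its longest strictly increasing subsequence.
LIS length is 4 (e.g. 9, 12, 14, 15), so 4 piles are needed.

4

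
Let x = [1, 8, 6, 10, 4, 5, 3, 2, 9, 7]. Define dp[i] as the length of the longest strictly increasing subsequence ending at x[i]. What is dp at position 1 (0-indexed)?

dp[i] = 1 + max{dp[j] : j<i, x[j]<x[i]} (or 1 if no such j):
i:      0  1  2  3  4  5  6  7  8  9
x[i]:   1  8  6 10  4  5  3  2  9  7
dp:     1  2  2  3  2  3  2  2  4  4
At index 1 the value is 2.

2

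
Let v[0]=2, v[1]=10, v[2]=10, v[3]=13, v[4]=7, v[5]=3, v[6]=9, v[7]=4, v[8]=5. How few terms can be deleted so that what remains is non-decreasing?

5

Fewest deletions = n − (longest non-decreasing subsequence).
i:      0  1  2  3  4  5  6  7  8
v[i]:   2 10 10 13  7  3  9  4  5
dp:     1  2  3  4  2  2  3  3  4
max dp = 4, so deletions = 9 − 4 = 5.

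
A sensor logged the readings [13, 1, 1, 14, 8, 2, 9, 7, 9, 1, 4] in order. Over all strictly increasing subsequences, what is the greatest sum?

Let S[i] be the best sum of a strictly increasing subsequence ending at i:
i:      1  2  3  4  5  6  7  8  9 10 11
a[i]:  13  1  1 14  8  2  9  7  9  1  4
S:     13  1  1 27  9  3 18 10 19  1  7
Maximum is 27 (e.g. 13 + 14).

27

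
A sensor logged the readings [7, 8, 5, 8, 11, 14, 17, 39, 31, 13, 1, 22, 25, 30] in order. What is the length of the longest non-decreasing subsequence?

Track the smallest tail for each achievable length (allowing ties):
7 → extends → [7]
8 → extends → [7, 8]
5 → replaces 7 → [5, 8]
8 → extends → [5, 8, 8]
11 → extends → [5, 8, 8, 11]
14 → extends → [5, 8, 8, 11, 14]
17 → extends → [5, 8, 8, 11, 14, 17]
39 → extends → [5, 8, 8, 11, 14, 17, 39]
31 → replaces 39 → [5, 8, 8, 11, 14, 17, 31]
13 → replaces 14 → [5, 8, 8, 11, 13, 17, 31]
1 → replaces 5 → [1, 8, 8, 11, 13, 17, 31]
22 → replaces 31 → [1, 8, 8, 11, 13, 17, 22]
25 → extends → [1, 8, 8, 11, 13, 17, 22, 25]
30 → extends → [1, 8, 8, 11, 13, 17, 22, 25, 30]
Nine tails, so the longest non-decreasing subsequence has length 9 (e.g. 7, 8, 8, 11, 14, 17, 22, 25, 30).

9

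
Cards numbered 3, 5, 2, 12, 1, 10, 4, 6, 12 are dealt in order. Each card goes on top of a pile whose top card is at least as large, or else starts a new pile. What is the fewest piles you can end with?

Place each on the leftmost legal pile:
3 → new pile 1 (tops now [3])
5 → new pile 2 (tops now [3, 5])
2 → pile 1 (tops now [2, 5])
12 → new pile 3 (tops now [2, 5, 12])
1 → pile 1 (tops now [1, 5, 12])
10 → pile 3 (tops now [1, 5, 10])
4 → pile 2 (tops now [1, 4, 10])
6 → pile 3 (tops now [1, 4, 6])
12 → new pile 4 (tops now [1, 4, 6, 12])
Four piles.

4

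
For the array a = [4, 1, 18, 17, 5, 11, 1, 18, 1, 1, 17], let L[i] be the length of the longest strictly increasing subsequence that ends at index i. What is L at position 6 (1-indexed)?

3

dp[i] = 1 + max{dp[j] : j<i, a[j]<a[i]} (or 1 if no such j):
i:      1  2  3  4  5  6  7  8  9 10 11
a[i]:   4  1 18 17  5 11  1 18  1  1 17
dp:     1  1  2  2  2  3  1  4  1  1  4
At index 6 the value is 3.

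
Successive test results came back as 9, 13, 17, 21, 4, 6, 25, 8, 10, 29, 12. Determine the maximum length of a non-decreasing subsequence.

6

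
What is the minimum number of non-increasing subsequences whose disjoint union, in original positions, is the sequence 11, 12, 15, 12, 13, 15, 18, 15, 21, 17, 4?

6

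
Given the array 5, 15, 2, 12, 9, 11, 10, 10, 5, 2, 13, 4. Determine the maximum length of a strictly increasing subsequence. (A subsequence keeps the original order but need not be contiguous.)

4

Track the smallest tail for each achievable length (strict):
5 → extends → [5]
15 → extends → [5, 15]
2 → replaces 5 → [2, 15]
12 → replaces 15 → [2, 12]
9 → replaces 12 → [2, 9]
11 → extends → [2, 9, 11]
10 → replaces 11 → [2, 9, 10]
10 → already a tail → [2, 9, 10]
5 → replaces 9 → [2, 5, 10]
2 → already a tail → [2, 5, 10]
13 → extends → [2, 5, 10, 13]
4 → replaces 5 → [2, 4, 10, 13]
Four tails, so the longest strictly increasing subsequence has length 4 (e.g. 5, 9, 11, 13).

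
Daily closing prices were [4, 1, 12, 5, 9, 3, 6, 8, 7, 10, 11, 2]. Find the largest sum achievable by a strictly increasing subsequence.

44

Let S[i] be the best sum of a strictly increasing subsequence ending at i:
i:      1  2  3  4  5  6  7  8  9 10 11 12
a[i]:   4  1 12  5  9  3  6  8  7 10 11  2
S:      4  1 16  9 18  4 15 23 22 33 44  3
Maximum is 44 (e.g. 4 + 5 + 6 + 8 + 10 + 11).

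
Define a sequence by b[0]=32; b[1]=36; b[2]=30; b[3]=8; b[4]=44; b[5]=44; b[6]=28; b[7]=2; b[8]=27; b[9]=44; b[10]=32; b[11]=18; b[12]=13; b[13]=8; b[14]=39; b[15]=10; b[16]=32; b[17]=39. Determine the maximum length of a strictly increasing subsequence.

Track the smallest tail for each achievable length (strict):
32 → extends → [32]
36 → extends → [32, 36]
30 → replaces 32 → [30, 36]
8 → replaces 30 → [8, 36]
44 → extends → [8, 36, 44]
44 → already a tail → [8, 36, 44]
28 → replaces 36 → [8, 28, 44]
2 → replaces 8 → [2, 28, 44]
27 → replaces 28 → [2, 27, 44]
44 → already a tail → [2, 27, 44]
32 → replaces 44 → [2, 27, 32]
18 → replaces 27 → [2, 18, 32]
13 → replaces 18 → [2, 13, 32]
8 → replaces 13 → [2, 8, 32]
39 → extends → [2, 8, 32, 39]
10 → replaces 32 → [2, 8, 10, 39]
32 → replaces 39 → [2, 8, 10, 32]
39 → extends → [2, 8, 10, 32, 39]
Five tails, so the longest strictly increasing subsequence has length 5 (e.g. 2, 8, 10, 32, 39).

5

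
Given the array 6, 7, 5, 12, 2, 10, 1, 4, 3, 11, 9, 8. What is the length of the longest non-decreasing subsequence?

4

Let dp[i] be the length of the longest such subsequence ending at index i:
i:      1  2  3  4  5  6  7  8  9 10 11 12
a[i]:   6  7  5 12  2 10  1  4  3 11  9  8
dp:     1  2  1  3  1  3  1  2  2  4  3  3
Maximum dp value is 4.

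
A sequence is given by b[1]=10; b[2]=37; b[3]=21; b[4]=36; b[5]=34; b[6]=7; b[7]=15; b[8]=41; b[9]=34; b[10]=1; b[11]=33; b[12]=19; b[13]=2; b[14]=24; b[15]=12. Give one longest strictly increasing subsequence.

Patience tails give the LIS length; then backtrack through the dp parents:
10 → extends → [10]
37 → extends → [10, 37]
21 → replaces 37 → [10, 21]
36 → extends → [10, 21, 36]
34 → replaces 36 → [10, 21, 34]
7 → replaces 10 → [7, 21, 34]
15 → replaces 21 → [7, 15, 34]
41 → extends → [7, 15, 34, 41]
34 → already a tail → [7, 15, 34, 41]
1 → replaces 7 → [1, 15, 34, 41]
33 → replaces 34 → [1, 15, 33, 41]
19 → replaces 33 → [1, 15, 19, 41]
2 → replaces 15 → [1, 2, 19, 41]
24 → replaces 41 → [1, 2, 19, 24]
12 → replaces 19 → [1, 2, 12, 24]
Length 4; one witness is 10, 21, 36, 41.

10, 21, 36, 41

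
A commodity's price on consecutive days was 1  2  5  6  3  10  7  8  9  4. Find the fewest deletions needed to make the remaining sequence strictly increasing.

Fewest deletions = n − (longest strictly increasing subsequence).
Patience tails:
1 → extends → [1]
2 → extends → [1, 2]
5 → extends → [1, 2, 5]
6 → extends → [1, 2, 5, 6]
3 → replaces 5 → [1, 2, 3, 6]
10 → extends → [1, 2, 3, 6, 10]
7 → replaces 10 → [1, 2, 3, 6, 7]
8 → extends → [1, 2, 3, 6, 7, 8]
9 → extends → [1, 2, 3, 6, 7, 8, 9]
4 → replaces 6 → [1, 2, 3, 4, 7, 8, 9]
Longest strictly increasing subsequence has length 7, so deletions = 10 − 7 = 3.

3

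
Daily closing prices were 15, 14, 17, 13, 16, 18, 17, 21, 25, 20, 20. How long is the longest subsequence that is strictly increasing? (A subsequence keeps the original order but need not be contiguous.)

Let dp[i] be the length of the longest such subsequence ending at index i:
i:      1  2  3  4  5  6  7  8  9 10 11
a[i]:  15 14 17 13 16 18 17 21 25 20 20
dp:     1  1  2  1  2  3  3  4  5  4  4
Maximum dp value is 5.

5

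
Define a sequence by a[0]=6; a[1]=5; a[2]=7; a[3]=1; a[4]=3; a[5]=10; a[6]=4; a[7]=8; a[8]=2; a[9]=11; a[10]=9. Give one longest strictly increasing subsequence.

Patience tails give the LIS length; then backtrack through the dp parents:
6 → extends → [6]
5 → replaces 6 → [5]
7 → extends → [5, 7]
1 → replaces 5 → [1, 7]
3 → replaces 7 → [1, 3]
10 → extends → [1, 3, 10]
4 → replaces 10 → [1, 3, 4]
8 → extends → [1, 3, 4, 8]
2 → replaces 3 → [1, 2, 4, 8]
11 → extends → [1, 2, 4, 8, 11]
9 → replaces 11 → [1, 2, 4, 8, 9]
Length 5; one witness is 1, 3, 4, 8, 11.

1, 3, 4, 8, 11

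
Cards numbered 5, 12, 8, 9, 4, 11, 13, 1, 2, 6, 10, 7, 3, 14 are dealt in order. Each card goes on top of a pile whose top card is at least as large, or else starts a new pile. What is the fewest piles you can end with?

6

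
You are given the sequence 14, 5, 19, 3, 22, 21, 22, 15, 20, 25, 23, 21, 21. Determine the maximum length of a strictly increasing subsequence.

Track the smallest tail for each achievable length (strict):
14 → extends → [14]
5 → replaces 14 → [5]
19 → extends → [5, 19]
3 → replaces 5 → [3, 19]
22 → extends → [3, 19, 22]
21 → replaces 22 → [3, 19, 21]
22 → extends → [3, 19, 21, 22]
15 → replaces 19 → [3, 15, 21, 22]
20 → replaces 21 → [3, 15, 20, 22]
25 → extends → [3, 15, 20, 22, 25]
23 → replaces 25 → [3, 15, 20, 22, 23]
21 → replaces 22 → [3, 15, 20, 21, 23]
21 → already a tail → [3, 15, 20, 21, 23]
Five tails, so the longest strictly increasing subsequence has length 5 (e.g. 14, 19, 21, 22, 25).

5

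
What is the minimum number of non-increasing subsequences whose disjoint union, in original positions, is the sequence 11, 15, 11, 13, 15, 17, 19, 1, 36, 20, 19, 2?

6

Place each on the leftmost legal pile:
11 → new pile 1 (tops now [11])
15 → new pile 2 (tops now [11, 15])
11 → pile 1 (tops now [11, 15])
13 → pile 2 (tops now [11, 13])
15 → new pile 3 (tops now [11, 13, 15])
17 → new pile 4 (tops now [11, 13, 15, 17])
19 → new pile 5 (tops now [11, 13, 15, 17, 19])
1 → pile 1 (tops now [1, 13, 15, 17, 19])
36 → new pile 6 (tops now [1, 13, 15, 17, 19, 36])
20 → pile 6 (tops now [1, 13, 15, 17, 19, 20])
19 → pile 5 (tops now [1, 13, 15, 17, 19, 20])
2 → pile 2 (tops now [1, 2, 15, 17, 19, 20])
Six piles.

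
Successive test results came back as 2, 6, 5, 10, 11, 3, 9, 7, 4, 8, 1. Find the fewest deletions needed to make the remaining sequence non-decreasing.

Fewest deletions = n − (longest non-decreasing subsequence).
Patience tails:
2 → extends → [2]
6 → extends → [2, 6]
5 → replaces 6 → [2, 5]
10 → extends → [2, 5, 10]
11 → extends → [2, 5, 10, 11]
3 → replaces 5 → [2, 3, 10, 11]
9 → replaces 10 → [2, 3, 9, 11]
7 → replaces 9 → [2, 3, 7, 11]
4 → replaces 7 → [2, 3, 4, 11]
8 → replaces 11 → [2, 3, 4, 8]
1 → replaces 2 → [1, 3, 4, 8]
Longest non-decreasing subsequence has length 4, so deletions = 11 − 4 = 7.

7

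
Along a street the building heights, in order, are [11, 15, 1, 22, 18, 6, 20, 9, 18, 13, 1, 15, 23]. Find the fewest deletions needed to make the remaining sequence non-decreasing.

Fewest deletions = n − (longest non-decreasing subsequence).
Patience tails:
11 → extends → [11]
15 → extends → [11, 15]
1 → replaces 11 → [1, 15]
22 → extends → [1, 15, 22]
18 → replaces 22 → [1, 15, 18]
6 → replaces 15 → [1, 6, 18]
20 → extends → [1, 6, 18, 20]
9 → replaces 18 → [1, 6, 9, 20]
18 → replaces 20 → [1, 6, 9, 18]
13 → replaces 18 → [1, 6, 9, 13]
1 → replaces 6 → [1, 1, 9, 13]
15 → extends → [1, 1, 9, 13, 15]
23 → extends → [1, 1, 9, 13, 15, 23]
Longest non-decreasing subsequence has length 6, so deletions = 13 − 6 = 7.

7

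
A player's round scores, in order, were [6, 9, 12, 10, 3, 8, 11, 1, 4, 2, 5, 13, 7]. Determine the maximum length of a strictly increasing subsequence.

Track the smallest tail for each achievable length (strict):
6 → extends → [6]
9 → extends → [6, 9]
12 → extends → [6, 9, 12]
10 → replaces 12 → [6, 9, 10]
3 → replaces 6 → [3, 9, 10]
8 → replaces 9 → [3, 8, 10]
11 → extends → [3, 8, 10, 11]
1 → replaces 3 → [1, 8, 10, 11]
4 → replaces 8 → [1, 4, 10, 11]
2 → replaces 4 → [1, 2, 10, 11]
5 → replaces 10 → [1, 2, 5, 11]
13 → extends → [1, 2, 5, 11, 13]
7 → replaces 11 → [1, 2, 5, 7, 13]
Five tails, so the longest strictly increasing subsequence has length 5 (e.g. 6, 9, 10, 11, 13).

5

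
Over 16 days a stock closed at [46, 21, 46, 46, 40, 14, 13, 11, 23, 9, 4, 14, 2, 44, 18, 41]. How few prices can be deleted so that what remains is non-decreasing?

12

Fewest deletions = n − (longest non-decreasing subsequence).
Patience tails:
46 → extends → [46]
21 → replaces 46 → [21]
46 → extends → [21, 46]
46 → extends → [21, 46, 46]
40 → replaces 46 → [21, 40, 46]
14 → replaces 21 → [14, 40, 46]
13 → replaces 14 → [13, 40, 46]
11 → replaces 13 → [11, 40, 46]
23 → replaces 40 → [11, 23, 46]
9 → replaces 11 → [9, 23, 46]
4 → replaces 9 → [4, 23, 46]
14 → replaces 23 → [4, 14, 46]
2 → replaces 4 → [2, 14, 46]
44 → replaces 46 → [2, 14, 44]
18 → replaces 44 → [2, 14, 18]
41 → extends → [2, 14, 18, 41]
Longest non-decreasing subsequence has length 4, so deletions = 16 − 4 = 12.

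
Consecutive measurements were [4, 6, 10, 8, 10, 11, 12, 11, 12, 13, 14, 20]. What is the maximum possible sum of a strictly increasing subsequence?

Let S[i] be the best sum of a strictly increasing subsequence ending at i:
i:      1  2  3  4  5  6  7  8  9 10 11 12
a[i]:   4  6 10  8 10 11 12 11 12 13 14 20
S:      4 10 20 18 28 39 51 39 51 64 78 98
Maximum is 98 (e.g. 4 + 6 + 8 + 10 + 11 + 12 + 13 + 14 + 20).

98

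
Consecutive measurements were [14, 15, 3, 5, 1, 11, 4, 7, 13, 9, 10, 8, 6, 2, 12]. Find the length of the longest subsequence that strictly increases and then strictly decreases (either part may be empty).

inc[i] = longest strictly increasing subsequence ending at i; dec[i] = longest strictly decreasing subsequence starting at i:
i:      1  2  3  4  5  6  7  8  9 10 11 12 13 14 15
a[i]:  14 15  3  5  1 11  4  7 13  9 10  8  6  2 12
inc:    1  2  1  2  1  3  2  3  4  4  5  4  3  2  6
dec:    6  6  2  3  1  5  2  3  5  4  4  3  2  1  1
Best peak at i=9 (value 13): inc=4, dec=5, length 4+5−1 = 8.

8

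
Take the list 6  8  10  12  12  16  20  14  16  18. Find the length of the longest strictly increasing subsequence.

Let dp[i] be the length of the longest such subsequence ending at index i:
i:      1  2  3  4  5  6  7  8  9 10
a[i]:   6  8 10 12 12 16 20 14 16 18
dp:     1  2  3  4  4  5  6  5  6  7
Maximum dp value is 7.

7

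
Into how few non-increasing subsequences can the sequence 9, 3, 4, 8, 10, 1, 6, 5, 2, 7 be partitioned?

Place each on the leftmost legal pile:
9 → new pile 1 (tops now [9])
3 → pile 1 (tops now [3])
4 → new pile 2 (tops now [3, 4])
8 → new pile 3 (tops now [3, 4, 8])
10 → new pile 4 (tops now [3, 4, 8, 10])
1 → pile 1 (tops now [1, 4, 8, 10])
6 → pile 3 (tops now [1, 4, 6, 10])
5 → pile 3 (tops now [1, 4, 5, 10])
2 → pile 2 (tops now [1, 2, 5, 10])
7 → pile 4 (tops now [1, 2, 5, 7])
Four piles.

4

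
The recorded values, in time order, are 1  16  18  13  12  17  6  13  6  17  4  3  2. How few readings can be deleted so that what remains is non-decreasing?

9

Fewest deletions = n − (longest non-decreasing subsequence).
Patience tails:
1 → extends → [1]
16 → extends → [1, 16]
18 → extends → [1, 16, 18]
13 → replaces 16 → [1, 13, 18]
12 → replaces 13 → [1, 12, 18]
17 → replaces 18 → [1, 12, 17]
6 → replaces 12 → [1, 6, 17]
13 → replaces 17 → [1, 6, 13]
6 → replaces 13 → [1, 6, 6]
17 → extends → [1, 6, 6, 17]
4 → replaces 6 → [1, 4, 6, 17]
3 → replaces 4 → [1, 3, 6, 17]
2 → replaces 3 → [1, 2, 6, 17]
Longest non-decreasing subsequence has length 4, so deletions = 13 − 4 = 9.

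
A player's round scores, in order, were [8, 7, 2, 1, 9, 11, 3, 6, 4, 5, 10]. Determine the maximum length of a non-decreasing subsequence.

5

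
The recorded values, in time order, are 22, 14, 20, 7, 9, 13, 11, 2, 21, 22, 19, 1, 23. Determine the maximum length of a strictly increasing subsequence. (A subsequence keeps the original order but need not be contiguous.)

6

Track the smallest tail for each achievable length (strict):
22 → extends → [22]
14 → replaces 22 → [14]
20 → extends → [14, 20]
7 → replaces 14 → [7, 20]
9 → replaces 20 → [7, 9]
13 → extends → [7, 9, 13]
11 → replaces 13 → [7, 9, 11]
2 → replaces 7 → [2, 9, 11]
21 → extends → [2, 9, 11, 21]
22 → extends → [2, 9, 11, 21, 22]
19 → replaces 21 → [2, 9, 11, 19, 22]
1 → replaces 2 → [1, 9, 11, 19, 22]
23 → extends → [1, 9, 11, 19, 22, 23]
Six tails, so the longest strictly increasing subsequence has length 6 (e.g. 7, 9, 13, 21, 22, 23).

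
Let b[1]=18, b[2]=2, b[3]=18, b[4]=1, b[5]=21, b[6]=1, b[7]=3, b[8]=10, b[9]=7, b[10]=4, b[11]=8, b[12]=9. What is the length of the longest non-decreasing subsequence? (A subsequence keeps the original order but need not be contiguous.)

Track the smallest tail for each achievable length (allowing ties):
18 → extends → [18]
2 → replaces 18 → [2]
18 → extends → [2, 18]
1 → replaces 2 → [1, 18]
21 → extends → [1, 18, 21]
1 → replaces 18 → [1, 1, 21]
3 → replaces 21 → [1, 1, 3]
10 → extends → [1, 1, 3, 10]
7 → replaces 10 → [1, 1, 3, 7]
4 → replaces 7 → [1, 1, 3, 4]
8 → extends → [1, 1, 3, 4, 8]
9 → extends → [1, 1, 3, 4, 8, 9]
Six tails, so the longest non-decreasing subsequence has length 6 (e.g. 1, 1, 3, 7, 8, 9).

6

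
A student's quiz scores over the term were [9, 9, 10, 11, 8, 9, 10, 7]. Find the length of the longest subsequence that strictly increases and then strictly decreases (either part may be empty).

5

inc[i] = longest strictly increasing subsequence ending at i; dec[i] = longest strictly decreasing subsequence starting at i:
i:      1  2  3  4  5  6  7  8
a[i]:   9  9 10 11  8  9 10  7
inc:    1  1  2  3  1  2  3  1
dec:    3  3  3  3  2  2  2  1
Best peak at i=4 (value 11): inc=3, dec=3, length 3+3−1 = 5.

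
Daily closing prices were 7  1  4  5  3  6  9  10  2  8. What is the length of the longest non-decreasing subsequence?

Let dp[i] be the length of the longest such subsequence ending at index i:
i:      1  2  3  4  5  6  7  8  9 10
a[i]:   7  1  4  5  3  6  9 10  2  8
dp:     1  1  2  3  2  4  5  6  2  5
Maximum dp value is 6.

6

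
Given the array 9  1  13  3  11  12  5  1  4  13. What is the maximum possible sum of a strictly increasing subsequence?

45

Let S[i] be the best sum of a strictly increasing subsequence ending at i:
i:      1  2  3  4  5  6  7  8  9 10
a[i]:   9  1 13  3 11 12  5  1  4 13
S:      9  1 22  4 20 32  9  1  8 45
Maximum is 45 (e.g. 9 + 11 + 12 + 13).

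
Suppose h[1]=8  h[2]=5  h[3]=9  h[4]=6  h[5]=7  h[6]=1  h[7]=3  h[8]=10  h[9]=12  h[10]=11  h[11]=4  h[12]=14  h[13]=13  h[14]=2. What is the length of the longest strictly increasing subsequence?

6

Track the smallest tail for each achievable length (strict):
8 → extends → [8]
5 → replaces 8 → [5]
9 → extends → [5, 9]
6 → replaces 9 → [5, 6]
7 → extends → [5, 6, 7]
1 → replaces 5 → [1, 6, 7]
3 → replaces 6 → [1, 3, 7]
10 → extends → [1, 3, 7, 10]
12 → extends → [1, 3, 7, 10, 12]
11 → replaces 12 → [1, 3, 7, 10, 11]
4 → replaces 7 → [1, 3, 4, 10, 11]
14 → extends → [1, 3, 4, 10, 11, 14]
13 → replaces 14 → [1, 3, 4, 10, 11, 13]
2 → replaces 3 → [1, 2, 4, 10, 11, 13]
Six tails, so the longest strictly increasing subsequence has length 6 (e.g. 5, 6, 7, 10, 12, 14).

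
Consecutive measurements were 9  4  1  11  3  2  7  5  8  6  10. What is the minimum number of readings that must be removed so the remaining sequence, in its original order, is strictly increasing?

6

Fewest deletions = n − (longest strictly increasing subsequence).
Patience tails:
9 → extends → [9]
4 → replaces 9 → [4]
1 → replaces 4 → [1]
11 → extends → [1, 11]
3 → replaces 11 → [1, 3]
2 → replaces 3 → [1, 2]
7 → extends → [1, 2, 7]
5 → replaces 7 → [1, 2, 5]
8 → extends → [1, 2, 5, 8]
6 → replaces 8 → [1, 2, 5, 6]
10 → extends → [1, 2, 5, 6, 10]
Longest strictly increasing subsequence has length 5, so deletions = 11 − 5 = 6.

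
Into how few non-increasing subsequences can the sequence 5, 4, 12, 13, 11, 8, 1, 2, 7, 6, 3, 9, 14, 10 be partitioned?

5

Place each on the leftmost legal pile:
5 → new pile 1 (tops now [5])
4 → pile 1 (tops now [4])
12 → new pile 2 (tops now [4, 12])
13 → new pile 3 (tops now [4, 12, 13])
11 → pile 2 (tops now [4, 11, 13])
8 → pile 2 (tops now [4, 8, 13])
1 → pile 1 (tops now [1, 8, 13])
2 → pile 2 (tops now [1, 2, 13])
7 → pile 3 (tops now [1, 2, 7])
6 → pile 3 (tops now [1, 2, 6])
3 → pile 3 (tops now [1, 2, 3])
9 → new pile 4 (tops now [1, 2, 3, 9])
14 → new pile 5 (tops now [1, 2, 3, 9, 14])
10 → pile 5 (tops now [1, 2, 3, 9, 10])
Five piles.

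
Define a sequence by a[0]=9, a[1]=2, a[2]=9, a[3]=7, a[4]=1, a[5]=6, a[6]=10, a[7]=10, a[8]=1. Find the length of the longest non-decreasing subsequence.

4

Let dp[i] be the length of the longest such subsequence ending at index i:
i:      0  1  2  3  4  5  6  7  8
a[i]:   9  2  9  7  1  6 10 10  1
dp:     1  1  2  2  1  2  3  4  2
Maximum dp value is 4.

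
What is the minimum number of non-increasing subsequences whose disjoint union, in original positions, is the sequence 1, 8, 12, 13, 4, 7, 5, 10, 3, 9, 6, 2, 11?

5

Place each on the leftmost legal pile:
1 → new pile 1 (tops now [1])
8 → new pile 2 (tops now [1, 8])
12 → new pile 3 (tops now [1, 8, 12])
13 → new pile 4 (tops now [1, 8, 12, 13])
4 → pile 2 (tops now [1, 4, 12, 13])
7 → pile 3 (tops now [1, 4, 7, 13])
5 → pile 3 (tops now [1, 4, 5, 13])
10 → pile 4 (tops now [1, 4, 5, 10])
3 → pile 2 (tops now [1, 3, 5, 10])
9 → pile 4 (tops now [1, 3, 5, 9])
6 → pile 4 (tops now [1, 3, 5, 6])
2 → pile 2 (tops now [1, 2, 5, 6])
11 → new pile 5 (tops now [1, 2, 5, 6, 11])
Five piles.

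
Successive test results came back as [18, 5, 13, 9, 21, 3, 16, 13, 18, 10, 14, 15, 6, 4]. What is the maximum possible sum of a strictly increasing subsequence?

Let S[i] be the best sum of a strictly increasing subsequence ending at i:
i:      1  2  3  4  5  6  7  8  9 10 11 12 13 14
a[i]:  18  5 13  9 21  3 16 13 18 10 14 15  6  4
S:     18  5 18 14 39  3 34 27 52 24 41 56 11  7
Maximum is 56 (e.g. 5 + 9 + 13 + 14 + 15).

56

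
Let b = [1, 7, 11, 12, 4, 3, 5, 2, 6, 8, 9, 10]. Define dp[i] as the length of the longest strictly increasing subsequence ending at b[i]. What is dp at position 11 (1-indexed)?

6

dp[i] = 1 + max{dp[j] : j<i, b[j]<b[i]} (or 1 if no such j):
i:      1  2  3  4  5  6  7  8  9 10 11 12
b[i]:   1  7 11 12  4  3  5  2  6  8  9 10
dp:     1  2  3  4  2  2  3  2  4  5  6  7
At index 11 the value is 6.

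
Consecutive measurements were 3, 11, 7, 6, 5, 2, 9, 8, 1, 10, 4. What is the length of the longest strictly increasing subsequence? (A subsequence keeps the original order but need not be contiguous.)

4

Let dp[i] be the length of the longest such subsequence ending at index i:
i:      1  2  3  4  5  6  7  8  9 10 11
a[i]:   3 11  7  6  5  2  9  8  1 10  4
dp:     1  2  2  2  2  1  3  3  1  4  2
Maximum dp value is 4.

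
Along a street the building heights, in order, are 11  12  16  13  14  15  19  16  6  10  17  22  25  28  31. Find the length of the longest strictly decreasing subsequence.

3

Let dp[i] be the longest strictly decreasing subsequence ending at i:
i:      1  2  3  4  5  6  7  8  9 10 11 12 13 14 15
a[i]:  11 12 16 13 14 15 19 16  6 10 17 22 25 28 31
dp:     1  1  1  2  2  2  1  2  3  3  2  1  1  1  1
Maximum is 3.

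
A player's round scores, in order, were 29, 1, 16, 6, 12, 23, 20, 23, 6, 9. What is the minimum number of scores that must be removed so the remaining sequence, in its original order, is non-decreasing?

Fewest deletions = n − (longest non-decreasing subsequence).
Patience tails:
29 → extends → [29]
1 → replaces 29 → [1]
16 → extends → [1, 16]
6 → replaces 16 → [1, 6]
12 → extends → [1, 6, 12]
23 → extends → [1, 6, 12, 23]
20 → replaces 23 → [1, 6, 12, 20]
23 → extends → [1, 6, 12, 20, 23]
6 → replaces 12 → [1, 6, 6, 20, 23]
9 → replaces 20 → [1, 6, 6, 9, 23]
Longest non-decreasing subsequence has length 5, so deletions = 10 − 5 = 5.

5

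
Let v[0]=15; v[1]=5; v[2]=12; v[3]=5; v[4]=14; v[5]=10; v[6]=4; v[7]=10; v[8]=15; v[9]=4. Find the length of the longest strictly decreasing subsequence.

Negate each value so 'decreasing' becomes 'increasing', then run patience tails on the negated sequence:
-15 → extends → [-15]
-5 → extends → [-15, -5]
-12 → replaces -5 → [-15, -12]
-5 → extends → [-15, -12, -5]
-14 → replaces -12 → [-15, -14, -5]
-10 → replaces -5 → [-15, -14, -10]
-4 → extends → [-15, -14, -10, -4]
-10 → already a tail → [-15, -14, -10, -4]
-15 → already a tail → [-15, -14, -10, -4]
-4 → already a tail → [-15, -14, -10, -4]
Four tails, so the longest strictly decreasing subsequence of the original has length 4.

4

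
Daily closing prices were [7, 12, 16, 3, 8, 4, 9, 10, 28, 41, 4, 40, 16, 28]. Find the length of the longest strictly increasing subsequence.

Track the smallest tail for each achievable length (strict):
7 → extends → [7]
12 → extends → [7, 12]
16 → extends → [7, 12, 16]
3 → replaces 7 → [3, 12, 16]
8 → replaces 12 → [3, 8, 16]
4 → replaces 8 → [3, 4, 16]
9 → replaces 16 → [3, 4, 9]
10 → extends → [3, 4, 9, 10]
28 → extends → [3, 4, 9, 10, 28]
41 → extends → [3, 4, 9, 10, 28, 41]
4 → already a tail → [3, 4, 9, 10, 28, 41]
40 → replaces 41 → [3, 4, 9, 10, 28, 40]
16 → replaces 28 → [3, 4, 9, 10, 16, 40]
28 → replaces 40 → [3, 4, 9, 10, 16, 28]
Six tails, so the longest strictly increasing subsequence has length 6 (e.g. 7, 8, 9, 10, 28, 41).

6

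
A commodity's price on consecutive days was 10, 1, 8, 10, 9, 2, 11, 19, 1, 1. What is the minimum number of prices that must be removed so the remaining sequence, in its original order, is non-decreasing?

Fewest deletions = n − (longest non-decreasing subsequence).
i:      1  2  3  4  5  6  7  8  9 10
a[i]:  10  1  8 10  9  2 11 19  1  1
dp:     1  1  2  3  3  2  4  5  2  3
max dp = 5, so deletions = 10 − 5 = 5.

5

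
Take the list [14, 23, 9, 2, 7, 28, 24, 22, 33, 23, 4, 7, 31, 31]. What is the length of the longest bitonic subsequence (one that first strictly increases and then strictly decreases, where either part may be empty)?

inc[i] = longest strictly increasing subsequence ending at i; dec[i] = longest strictly decreasing subsequence starting at i:
i:      1  2  3  4  5  6  7  8  9 10 11 12 13 14
a[i]:  14 23  9  2  7 28 24 22 33 23  4  7 31 31
inc:    1  2  1  1  2  3  3  3  4  4  2  3  5  5
dec:    4  4  3  1  2  4  3  2  3  2  1  1  1  1
Best peak at i=6 (value 28): inc=3, dec=4, length 3+4−1 = 6.

6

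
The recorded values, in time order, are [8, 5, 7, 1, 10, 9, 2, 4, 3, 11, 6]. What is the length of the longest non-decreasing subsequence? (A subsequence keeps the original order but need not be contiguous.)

4

Track the smallest tail for each achievable length (allowing ties):
8 → extends → [8]
5 → replaces 8 → [5]
7 → extends → [5, 7]
1 → replaces 5 → [1, 7]
10 → extends → [1, 7, 10]
9 → replaces 10 → [1, 7, 9]
2 → replaces 7 → [1, 2, 9]
4 → replaces 9 → [1, 2, 4]
3 → replaces 4 → [1, 2, 3]
11 → extends → [1, 2, 3, 11]
6 → replaces 11 → [1, 2, 3, 6]
Four tails, so the longest non-decreasing subsequence has length 4 (e.g. 5, 7, 10, 11).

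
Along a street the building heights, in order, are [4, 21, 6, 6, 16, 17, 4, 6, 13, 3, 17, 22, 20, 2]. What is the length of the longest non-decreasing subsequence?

7

Track the smallest tail for each achievable length (allowing ties):
4 → extends → [4]
21 → extends → [4, 21]
6 → replaces 21 → [4, 6]
6 → extends → [4, 6, 6]
16 → extends → [4, 6, 6, 16]
17 → extends → [4, 6, 6, 16, 17]
4 → replaces 6 → [4, 4, 6, 16, 17]
6 → replaces 16 → [4, 4, 6, 6, 17]
13 → replaces 17 → [4, 4, 6, 6, 13]
3 → replaces 4 → [3, 4, 6, 6, 13]
17 → extends → [3, 4, 6, 6, 13, 17]
22 → extends → [3, 4, 6, 6, 13, 17, 22]
20 → replaces 22 → [3, 4, 6, 6, 13, 17, 20]
2 → replaces 3 → [2, 4, 6, 6, 13, 17, 20]
Seven tails, so the longest non-decreasing subsequence has length 7 (e.g. 4, 6, 6, 16, 17, 17, 22).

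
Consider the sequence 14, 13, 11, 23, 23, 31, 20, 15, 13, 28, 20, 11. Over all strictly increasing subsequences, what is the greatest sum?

68

Let S[i] be the best sum of a strictly increasing subsequence ending at i:
i:      1  2  3  4  5  6  7  8  9 10 11 12
a[i]:  14 13 11 23 23 31 20 15 13 28 20 11
S:     14 13 11 37 37 68 34 29 24 65 49 11
Maximum is 68 (e.g. 14 + 23 + 31).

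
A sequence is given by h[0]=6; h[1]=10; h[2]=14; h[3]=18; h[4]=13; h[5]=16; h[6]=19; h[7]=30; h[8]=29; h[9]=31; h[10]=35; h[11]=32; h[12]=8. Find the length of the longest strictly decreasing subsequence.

3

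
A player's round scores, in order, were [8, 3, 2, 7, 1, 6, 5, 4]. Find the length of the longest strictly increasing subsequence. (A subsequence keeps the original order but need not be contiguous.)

2

Let dp[i] be the length of the longest such subsequence ending at index i:
i:     1 2 3 4 5 6 7 8
a[i]:  8 3 2 7 1 6 5 4
dp:    1 1 1 2 1 2 2 2
Maximum dp value is 2.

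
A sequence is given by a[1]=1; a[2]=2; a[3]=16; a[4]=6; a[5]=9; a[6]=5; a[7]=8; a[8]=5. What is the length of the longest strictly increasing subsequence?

4

Track the smallest tail for each achievable length (strict):
1 → extends → [1]
2 → extends → [1, 2]
16 → extends → [1, 2, 16]
6 → replaces 16 → [1, 2, 6]
9 → extends → [1, 2, 6, 9]
5 → replaces 6 → [1, 2, 5, 9]
8 → replaces 9 → [1, 2, 5, 8]
5 → already a tail → [1, 2, 5, 8]
Four tails, so the longest strictly increasing subsequence has length 4 (e.g. 1, 2, 6, 9).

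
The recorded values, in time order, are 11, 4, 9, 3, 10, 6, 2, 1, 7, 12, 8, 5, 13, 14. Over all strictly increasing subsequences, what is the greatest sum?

62

Let S[i] be the best sum of a strictly increasing subsequence ending at i:
i:      1  2  3  4  5  6  7  8  9 10 11 12 13 14
a[i]:  11  4  9  3 10  6  2  1  7 12  8  5 13 14
S:     11  4 13  3 23 10  2  1 17 35 25  9 48 62
Maximum is 62 (e.g. 4 + 9 + 10 + 12 + 13 + 14).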